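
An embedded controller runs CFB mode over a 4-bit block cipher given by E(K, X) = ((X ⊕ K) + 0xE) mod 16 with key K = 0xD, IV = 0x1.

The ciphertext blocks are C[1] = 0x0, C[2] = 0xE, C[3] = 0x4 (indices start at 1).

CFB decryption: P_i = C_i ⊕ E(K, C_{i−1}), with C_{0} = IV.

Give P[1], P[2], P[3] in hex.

P[1]: E(K, 0x1) = 0xA; 0x0 ⊕ 0xA = 0xA.
P[2]: E(K, 0x0) = 0xB; 0xE ⊕ 0xB = 0x5.
P[3]: E(K, 0xE) = 0x1; 0x4 ⊕ 0x1 = 0x5.

P[1] = 0xA, P[2] = 0x5, P[3] = 0x5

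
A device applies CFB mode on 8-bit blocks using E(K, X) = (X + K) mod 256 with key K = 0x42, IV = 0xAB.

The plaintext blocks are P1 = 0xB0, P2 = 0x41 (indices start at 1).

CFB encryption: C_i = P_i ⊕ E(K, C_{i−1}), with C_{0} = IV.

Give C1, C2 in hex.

C1 = 0x5D, C2 = 0xDE

C1: E(K, 0xAB) = 0xED; 0xB0 ⊕ 0xED = 0x5D.
C2: E(K, 0x5D) = 0x9F; 0x41 ⊕ 0x9F = 0xDE.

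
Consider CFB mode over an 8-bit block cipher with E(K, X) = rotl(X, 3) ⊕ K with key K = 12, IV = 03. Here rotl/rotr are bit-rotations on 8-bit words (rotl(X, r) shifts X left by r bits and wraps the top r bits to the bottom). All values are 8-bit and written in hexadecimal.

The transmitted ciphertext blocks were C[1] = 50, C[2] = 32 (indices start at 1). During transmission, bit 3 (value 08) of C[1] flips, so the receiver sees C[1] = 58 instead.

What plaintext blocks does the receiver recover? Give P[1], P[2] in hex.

P[1] = 52, P[2] = E2

CFB decryption: P_i = C_i ⊕ E(K, C_{i−1}), with C_{0} = IV.
Only C[1] changed, to 58. In CFB, a change in C_i flips the same bit in P_i and garbles P_{i+1}. Decrypting the received ciphertext:
P[1]: E(K, 03) = 0A; 58 ⊕ 0A = 52.
P[2]: E(K, 58) = D0; 32 ⊕ D0 = E2.
Blocks that differ from the original plaintext: P[1], P[2].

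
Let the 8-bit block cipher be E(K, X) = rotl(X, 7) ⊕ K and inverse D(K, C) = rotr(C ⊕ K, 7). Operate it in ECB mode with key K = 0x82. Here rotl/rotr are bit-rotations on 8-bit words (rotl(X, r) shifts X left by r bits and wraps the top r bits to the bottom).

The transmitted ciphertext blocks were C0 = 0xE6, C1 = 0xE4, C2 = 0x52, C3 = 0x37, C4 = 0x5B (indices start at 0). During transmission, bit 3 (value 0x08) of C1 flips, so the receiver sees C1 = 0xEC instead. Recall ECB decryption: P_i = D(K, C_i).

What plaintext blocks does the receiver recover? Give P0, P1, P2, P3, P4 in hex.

P0 = 0xC8, P1 = 0xDC, P2 = 0xA1, P3 = 0x6B, P4 = 0xB3

Only C1 changed, to 0xEC. In ECB, a change in C_i affects only P_i. Decrypting the received ciphertext:
P0: D(K, 0xE6) = 0xC8.
P1: D(K, 0xEC) = 0xDC.
P2: D(K, 0x52) = 0xA1.
P3: D(K, 0x37) = 0x6B.
P4: D(K, 0x5B) = 0xB3.
Blocks that differ from the original plaintext: P1.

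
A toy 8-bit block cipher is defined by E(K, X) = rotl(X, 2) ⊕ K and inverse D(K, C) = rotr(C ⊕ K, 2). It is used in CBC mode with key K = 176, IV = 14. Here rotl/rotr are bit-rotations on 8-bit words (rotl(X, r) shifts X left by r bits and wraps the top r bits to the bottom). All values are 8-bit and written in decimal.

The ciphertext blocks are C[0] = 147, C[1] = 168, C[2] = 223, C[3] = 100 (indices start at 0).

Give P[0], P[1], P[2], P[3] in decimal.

CBC decryption: P_i = D(K, C_i) ⊕ C_{i−1}, with C_{−1} = IV.
P[0]: D(K, 147) = 200; 200 ⊕ 14 = 198.
P[1]: D(K, 168) = 6; 6 ⊕ 147 = 149.
P[2]: D(K, 223) = 219; 219 ⊕ 168 = 115.
P[3]: D(K, 100) = 53; 53 ⊕ 223 = 234.

P[0] = 198, P[1] = 149, P[2] = 115, P[3] = 234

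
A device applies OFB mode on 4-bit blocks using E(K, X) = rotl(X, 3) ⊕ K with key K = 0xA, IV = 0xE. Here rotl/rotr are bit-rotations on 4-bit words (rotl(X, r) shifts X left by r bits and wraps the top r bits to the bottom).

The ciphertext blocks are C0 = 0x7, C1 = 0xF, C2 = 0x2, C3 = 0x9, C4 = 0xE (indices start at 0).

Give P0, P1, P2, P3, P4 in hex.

P0 = 0xA, P1 = 0xB, P2 = 0xA, P3 = 0x7, P4 = 0x3

OFB decryption: S_i = E(K, S_{i−1}) with S_{−1} = IV; P_i = C_i ⊕ S_i.
P0: S = E(K, 0xE) = 0xD; 0x7 ⊕ 0xD = 0xA.
P1: S = E(K, 0xD) = 0x4; 0xF ⊕ 0x4 = 0xB.
P2: S = E(K, 0x4) = 0x8; 0x2 ⊕ 0x8 = 0xA.
P3: S = E(K, 0x8) = 0xE; 0x9 ⊕ 0xE = 0x7.
P4: S = E(K, 0xE) = 0xD; 0xE ⊕ 0xD = 0x3.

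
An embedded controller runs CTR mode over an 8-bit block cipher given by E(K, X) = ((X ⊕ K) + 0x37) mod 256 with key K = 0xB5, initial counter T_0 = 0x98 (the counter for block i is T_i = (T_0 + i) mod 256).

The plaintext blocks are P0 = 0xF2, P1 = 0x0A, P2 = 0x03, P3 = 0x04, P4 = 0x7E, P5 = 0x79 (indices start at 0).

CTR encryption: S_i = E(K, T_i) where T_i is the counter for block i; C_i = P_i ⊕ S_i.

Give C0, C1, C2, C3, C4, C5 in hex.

C0: T = 0x98, S = E(K, T) = 0x64; 0xF2 ⊕ 0x64 = 0x96.
C1: T = 0x99, S = E(K, T) = 0x63; 0x0A ⊕ 0x63 = 0x69.
C2: T = 0x9A, S = E(K, T) = 0x66; 0x03 ⊕ 0x66 = 0x65.
C3: T = 0x9B, S = E(K, T) = 0x65; 0x04 ⊕ 0x65 = 0x61.
C4: T = 0x9C, S = E(K, T) = 0x60; 0x7E ⊕ 0x60 = 0x1E.
C5: T = 0x9D, S = E(K, T) = 0x5F; 0x79 ⊕ 0x5F = 0x26.

C0 = 0x96, C1 = 0x69, C2 = 0x65, C3 = 0x61, C4 = 0x1E, C5 = 0x26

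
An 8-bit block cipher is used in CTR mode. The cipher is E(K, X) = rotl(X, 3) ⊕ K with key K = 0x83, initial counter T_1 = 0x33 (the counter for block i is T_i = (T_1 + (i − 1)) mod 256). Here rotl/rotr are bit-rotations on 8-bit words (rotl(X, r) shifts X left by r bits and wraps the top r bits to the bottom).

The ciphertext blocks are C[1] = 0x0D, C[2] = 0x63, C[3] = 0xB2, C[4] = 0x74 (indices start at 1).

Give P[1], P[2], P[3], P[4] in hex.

P[1] = 0x17, P[2] = 0x41, P[3] = 0x98, P[4] = 0x46

CTR decryption: S_i = E(K, T_i) where T_i is the counter for block i; P_i = C_i ⊕ S_i.
P[1]: T = 0x33, S = E(K, T) = 0x1A; 0x0D ⊕ 0x1A = 0x17.
P[2]: T = 0x34, S = E(K, T) = 0x22; 0x63 ⊕ 0x22 = 0x41.
P[3]: T = 0x35, S = E(K, T) = 0x2A; 0xB2 ⊕ 0x2A = 0x98.
P[4]: T = 0x36, S = E(K, T) = 0x32; 0x74 ⊕ 0x32 = 0x46.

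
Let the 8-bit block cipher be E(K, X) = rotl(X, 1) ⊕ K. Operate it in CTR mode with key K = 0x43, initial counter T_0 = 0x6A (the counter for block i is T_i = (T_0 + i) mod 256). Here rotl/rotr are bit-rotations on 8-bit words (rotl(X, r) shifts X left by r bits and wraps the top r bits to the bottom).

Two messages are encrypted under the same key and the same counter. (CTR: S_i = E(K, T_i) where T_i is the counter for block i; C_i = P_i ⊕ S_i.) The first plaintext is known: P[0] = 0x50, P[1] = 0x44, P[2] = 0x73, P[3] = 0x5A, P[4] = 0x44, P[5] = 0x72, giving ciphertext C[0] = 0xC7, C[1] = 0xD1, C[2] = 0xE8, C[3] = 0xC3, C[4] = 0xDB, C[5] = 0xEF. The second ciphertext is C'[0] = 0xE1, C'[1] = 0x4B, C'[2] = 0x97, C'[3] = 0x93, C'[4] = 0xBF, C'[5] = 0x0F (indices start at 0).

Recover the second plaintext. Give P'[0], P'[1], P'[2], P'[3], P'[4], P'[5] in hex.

P'[0] = 0x76, P'[1] = 0xDE, P'[2] = 0x0C, P'[3] = 0x0A, P'[4] = 0x20, P'[5] = 0x92

In CTR with a reused counter, both messages share the same keystream S_i, so C_i ⊕ C'_i = P_i ⊕ P'_i and thus P'_i = P_i ⊕ C_i ⊕ C'_i.
P'[0]: 0x50 ⊕ 0xC7 ⊕ 0xE1 = 0x76.
P'[1]: 0x44 ⊕ 0xD1 ⊕ 0x4B = 0xDE.
P'[2]: 0x73 ⊕ 0xE8 ⊕ 0x97 = 0x0C.
P'[3]: 0x5A ⊕ 0xC3 ⊕ 0x93 = 0x0A.
P'[4]: 0x44 ⊕ 0xDB ⊕ 0xBF = 0x20.
P'[5]: 0x72 ⊕ 0xEF ⊕ 0x0F = 0x92.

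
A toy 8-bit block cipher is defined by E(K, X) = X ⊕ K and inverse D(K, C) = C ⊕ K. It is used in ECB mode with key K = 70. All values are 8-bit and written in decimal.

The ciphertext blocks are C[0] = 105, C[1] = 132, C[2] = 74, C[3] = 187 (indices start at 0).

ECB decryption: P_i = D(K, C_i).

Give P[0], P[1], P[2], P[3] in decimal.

P[0]: D(K, 105) = 47.
P[1]: D(K, 132) = 194.
P[2]: D(K, 74) = 12.
P[3]: D(K, 187) = 253.

P[0] = 47, P[1] = 194, P[2] = 12, P[3] = 253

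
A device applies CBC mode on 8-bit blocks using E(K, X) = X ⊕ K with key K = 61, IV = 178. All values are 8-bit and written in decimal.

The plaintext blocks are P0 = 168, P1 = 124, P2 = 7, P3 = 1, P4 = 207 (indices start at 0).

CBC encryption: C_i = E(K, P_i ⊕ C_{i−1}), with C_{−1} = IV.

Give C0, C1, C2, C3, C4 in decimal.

C0 = 39, C1 = 102, C2 = 92, C3 = 96, C4 = 146

C0: P0 ⊕ 178 = 26; E(K, 26) = 39.
C1: P1 ⊕ 39 = 91; E(K, 91) = 102.
C2: P2 ⊕ 102 = 97; E(K, 97) = 92.
C3: P3 ⊕ 92 = 93; E(K, 93) = 96.
C4: P4 ⊕ 96 = 175; E(K, 175) = 146.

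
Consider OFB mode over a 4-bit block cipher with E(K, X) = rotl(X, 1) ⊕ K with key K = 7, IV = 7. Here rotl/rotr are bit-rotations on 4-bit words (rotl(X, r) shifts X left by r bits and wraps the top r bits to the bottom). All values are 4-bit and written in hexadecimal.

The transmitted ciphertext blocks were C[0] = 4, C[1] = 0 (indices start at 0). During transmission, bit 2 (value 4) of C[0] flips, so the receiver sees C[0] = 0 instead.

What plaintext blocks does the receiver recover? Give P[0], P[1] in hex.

OFB decryption: S_i = E(K, S_{i−1}) with S_{−1} = IV; P_i = C_i ⊕ S_i.
Only C[0] changed, to 0. In OFB, a change in C_i flips the same bit in P_i only; the keystream is unaffected. Decrypting the received ciphertext:
P[0]: S = E(K, 7) = 9; 0 ⊕ 9 = 9.
P[1]: S = E(K, 9) = 4; 0 ⊕ 4 = 4.
Blocks that differ from the original plaintext: P[0].

P[0] = 9, P[1] = 4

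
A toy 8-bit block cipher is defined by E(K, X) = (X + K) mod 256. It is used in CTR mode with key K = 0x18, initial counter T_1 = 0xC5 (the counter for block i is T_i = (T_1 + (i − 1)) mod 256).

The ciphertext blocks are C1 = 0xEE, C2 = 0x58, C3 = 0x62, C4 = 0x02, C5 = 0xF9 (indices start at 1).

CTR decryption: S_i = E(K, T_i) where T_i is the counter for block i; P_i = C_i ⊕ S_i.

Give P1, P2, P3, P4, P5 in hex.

P1: T = 0xC5, S = E(K, T) = 0xDD; 0xEE ⊕ 0xDD = 0x33.
P2: T = 0xC6, S = E(K, T) = 0xDE; 0x58 ⊕ 0xDE = 0x86.
P3: T = 0xC7, S = E(K, T) = 0xDF; 0x62 ⊕ 0xDF = 0xBD.
P4: T = 0xC8, S = E(K, T) = 0xE0; 0x02 ⊕ 0xE0 = 0xE2.
P5: T = 0xC9, S = E(K, T) = 0xE1; 0xF9 ⊕ 0xE1 = 0x18.

P1 = 0x33, P2 = 0x86, P3 = 0xBD, P4 = 0xE2, P5 = 0x18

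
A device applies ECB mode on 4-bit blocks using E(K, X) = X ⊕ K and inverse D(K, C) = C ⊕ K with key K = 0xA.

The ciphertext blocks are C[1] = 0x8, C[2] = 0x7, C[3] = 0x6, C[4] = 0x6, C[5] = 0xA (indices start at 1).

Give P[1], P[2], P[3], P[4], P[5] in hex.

P[1] = 0x2, P[2] = 0xD, P[3] = 0xC, P[4] = 0xC, P[5] = 0x0

ECB decryption: P_i = D(K, C_i).
P[1]: D(K, 0x8) = 0x2.
P[2]: D(K, 0x7) = 0xD.
P[3]: D(K, 0x6) = 0xC.
P[4]: D(K, 0x6) = 0xC.
P[5]: D(K, 0xA) = 0x0.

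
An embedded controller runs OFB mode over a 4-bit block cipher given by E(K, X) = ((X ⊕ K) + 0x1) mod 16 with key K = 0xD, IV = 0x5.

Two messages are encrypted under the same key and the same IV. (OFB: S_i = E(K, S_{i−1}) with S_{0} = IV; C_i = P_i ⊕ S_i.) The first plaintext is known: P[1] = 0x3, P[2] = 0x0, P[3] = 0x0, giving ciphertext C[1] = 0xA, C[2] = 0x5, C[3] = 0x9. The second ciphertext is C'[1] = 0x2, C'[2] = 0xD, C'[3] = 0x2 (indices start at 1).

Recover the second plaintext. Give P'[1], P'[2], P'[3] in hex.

P'[1] = 0xB, P'[2] = 0x8, P'[3] = 0xB

In OFB with a reused IV, both messages share the same keystream S_i, so C_i ⊕ C'_i = P_i ⊕ P'_i and thus P'_i = P_i ⊕ C_i ⊕ C'_i.
P'[1]: 0x3 ⊕ 0xA ⊕ 0x2 = 0xB.
P'[2]: 0x0 ⊕ 0x5 ⊕ 0xD = 0x8.
P'[3]: 0x0 ⊕ 0x9 ⊕ 0x2 = 0xB.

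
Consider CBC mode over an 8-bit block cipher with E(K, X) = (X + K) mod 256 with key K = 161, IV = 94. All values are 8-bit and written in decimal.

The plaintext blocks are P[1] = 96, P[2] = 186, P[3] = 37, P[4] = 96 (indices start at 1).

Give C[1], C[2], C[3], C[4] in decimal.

CBC encryption: C_i = E(K, P_i ⊕ C_{i−1}), with C_{0} = IV.
C[1]: P[1] ⊕ 94 = 62; E(K, 62) = 223.
C[2]: P[2] ⊕ 223 = 101; E(K, 101) = 6.
C[3]: P[3] ⊕ 6 = 35; E(K, 35) = 196.
C[4]: P[4] ⊕ 196 = 164; E(K, 164) = 69.

C[1] = 223, C[2] = 6, C[3] = 196, C[4] = 69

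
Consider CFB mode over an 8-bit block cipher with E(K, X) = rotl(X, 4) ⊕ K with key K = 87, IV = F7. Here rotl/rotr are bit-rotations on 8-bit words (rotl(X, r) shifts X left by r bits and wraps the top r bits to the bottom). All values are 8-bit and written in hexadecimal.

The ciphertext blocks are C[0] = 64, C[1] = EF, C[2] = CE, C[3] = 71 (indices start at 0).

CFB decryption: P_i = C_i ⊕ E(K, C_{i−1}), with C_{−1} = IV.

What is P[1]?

P[1]: E(K, 64) = C1; EF ⊕ C1 = 2E.

P[1] = 2E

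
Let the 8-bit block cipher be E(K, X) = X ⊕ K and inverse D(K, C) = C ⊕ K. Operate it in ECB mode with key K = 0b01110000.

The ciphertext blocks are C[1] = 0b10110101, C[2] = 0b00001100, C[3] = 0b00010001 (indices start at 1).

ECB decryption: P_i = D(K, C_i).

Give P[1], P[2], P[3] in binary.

P[1] = 0b11000101, P[2] = 0b01111100, P[3] = 0b01100001

P[1]: D(K, 0b10110101) = 0b11000101.
P[2]: D(K, 0b00001100) = 0b01111100.
P[3]: D(K, 0b00010001) = 0b01100001.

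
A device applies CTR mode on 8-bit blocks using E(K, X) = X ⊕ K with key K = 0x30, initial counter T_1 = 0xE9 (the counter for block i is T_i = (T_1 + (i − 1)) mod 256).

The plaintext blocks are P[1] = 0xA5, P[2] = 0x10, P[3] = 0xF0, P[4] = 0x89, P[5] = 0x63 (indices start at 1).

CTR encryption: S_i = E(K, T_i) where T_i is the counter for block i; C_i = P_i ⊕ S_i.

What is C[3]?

C[3] = 0x2B

C[1]: T = 0xE9, S = E(K, T) = 0xD9; 0xA5 ⊕ 0xD9 = 0x7C.
C[2]: T = 0xEA, S = E(K, T) = 0xDA; 0x10 ⊕ 0xDA = 0xCA.
C[3]: T = 0xEB, S = E(K, T) = 0xDB; 0xF0 ⊕ 0xDB = 0x2B.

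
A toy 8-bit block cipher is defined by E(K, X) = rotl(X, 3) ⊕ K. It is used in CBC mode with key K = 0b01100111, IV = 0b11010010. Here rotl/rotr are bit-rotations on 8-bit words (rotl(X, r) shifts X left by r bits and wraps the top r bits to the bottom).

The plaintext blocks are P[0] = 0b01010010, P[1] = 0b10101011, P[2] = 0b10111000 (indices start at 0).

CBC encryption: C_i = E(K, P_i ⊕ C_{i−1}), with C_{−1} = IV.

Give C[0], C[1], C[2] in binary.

C[0] = 0b01100011, C[1] = 0b00100001, C[2] = 0b10101011

C[0]: P[0] ⊕ 0b11010010 = 0b10000000; E(K, 0b10000000) = 0b01100011.
C[1]: P[1] ⊕ 0b01100011 = 0b11001000; E(K, 0b11001000) = 0b00100001.
C[2]: P[2] ⊕ 0b00100001 = 0b10011001; E(K, 0b10011001) = 0b10101011.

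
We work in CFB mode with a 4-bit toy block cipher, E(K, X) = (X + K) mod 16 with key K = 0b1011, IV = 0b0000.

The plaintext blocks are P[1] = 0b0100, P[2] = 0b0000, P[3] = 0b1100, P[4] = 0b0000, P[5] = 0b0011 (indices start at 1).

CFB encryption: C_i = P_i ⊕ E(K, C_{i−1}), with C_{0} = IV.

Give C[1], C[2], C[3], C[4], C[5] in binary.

C[1]: E(K, 0b0000) = 0b1011; 0b0100 ⊕ 0b1011 = 0b1111.
C[2]: E(K, 0b1111) = 0b1010; 0b0000 ⊕ 0b1010 = 0b1010.
C[3]: E(K, 0b1010) = 0b0101; 0b1100 ⊕ 0b0101 = 0b1001.
C[4]: E(K, 0b1001) = 0b0100; 0b0000 ⊕ 0b0100 = 0b0100.
C[5]: E(K, 0b0100) = 0b1111; 0b0011 ⊕ 0b1111 = 0b1100.

C[1] = 0b1111, C[2] = 0b1010, C[3] = 0b1001, C[4] = 0b0100, C[5] = 0b1100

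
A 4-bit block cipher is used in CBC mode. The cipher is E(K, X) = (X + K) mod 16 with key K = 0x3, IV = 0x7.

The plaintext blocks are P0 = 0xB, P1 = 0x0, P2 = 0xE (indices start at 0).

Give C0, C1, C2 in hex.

C0 = 0xF, C1 = 0x2, C2 = 0xF

CBC encryption: C_i = E(K, P_i ⊕ C_{i−1}), with C_{−1} = IV.
C0: P0 ⊕ 0x7 = 0xC; E(K, 0xC) = 0xF.
C1: P1 ⊕ 0xF = 0xF; E(K, 0xF) = 0x2.
C2: P2 ⊕ 0x2 = 0xC; E(K, 0xC) = 0xF.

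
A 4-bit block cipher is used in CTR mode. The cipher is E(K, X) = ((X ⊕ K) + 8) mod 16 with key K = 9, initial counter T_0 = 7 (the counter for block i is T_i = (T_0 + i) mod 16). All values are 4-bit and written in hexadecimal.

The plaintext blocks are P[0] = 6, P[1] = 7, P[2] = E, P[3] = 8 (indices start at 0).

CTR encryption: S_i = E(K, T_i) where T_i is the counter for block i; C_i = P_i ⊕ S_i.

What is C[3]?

C[0]: T = 7, S = E(K, T) = 6; 6 ⊕ 6 = 0.
C[1]: T = 8, S = E(K, T) = 9; 7 ⊕ 9 = E.
C[2]: T = 9, S = E(K, T) = 8; E ⊕ 8 = 6.
C[3]: T = A, S = E(K, T) = B; 8 ⊕ B = 3.

C[3] = 3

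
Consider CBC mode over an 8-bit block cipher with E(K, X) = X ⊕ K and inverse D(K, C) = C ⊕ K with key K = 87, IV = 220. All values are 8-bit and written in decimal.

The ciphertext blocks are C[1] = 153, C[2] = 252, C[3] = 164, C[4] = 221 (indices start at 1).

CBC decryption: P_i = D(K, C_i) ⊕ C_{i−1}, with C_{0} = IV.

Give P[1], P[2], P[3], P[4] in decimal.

P[1] = 18, P[2] = 50, P[3] = 15, P[4] = 46

P[1]: D(K, 153) = 206; 206 ⊕ 220 = 18.
P[2]: D(K, 252) = 171; 171 ⊕ 153 = 50.
P[3]: D(K, 164) = 243; 243 ⊕ 252 = 15.
P[4]: D(K, 221) = 138; 138 ⊕ 164 = 46.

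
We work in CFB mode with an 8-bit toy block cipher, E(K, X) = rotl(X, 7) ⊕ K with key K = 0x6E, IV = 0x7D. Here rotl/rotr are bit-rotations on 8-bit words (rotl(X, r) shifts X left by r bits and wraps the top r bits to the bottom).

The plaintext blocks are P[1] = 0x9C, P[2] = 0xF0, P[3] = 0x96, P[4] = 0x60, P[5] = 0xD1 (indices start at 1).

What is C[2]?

CFB encryption: C_i = P_i ⊕ E(K, C_{i−1}), with C_{0} = IV.
C[1]: E(K, 0x7D) = 0xD0; 0x9C ⊕ 0xD0 = 0x4C.
C[2]: E(K, 0x4C) = 0x48; 0xF0 ⊕ 0x48 = 0xB8.

C[2] = 0xB8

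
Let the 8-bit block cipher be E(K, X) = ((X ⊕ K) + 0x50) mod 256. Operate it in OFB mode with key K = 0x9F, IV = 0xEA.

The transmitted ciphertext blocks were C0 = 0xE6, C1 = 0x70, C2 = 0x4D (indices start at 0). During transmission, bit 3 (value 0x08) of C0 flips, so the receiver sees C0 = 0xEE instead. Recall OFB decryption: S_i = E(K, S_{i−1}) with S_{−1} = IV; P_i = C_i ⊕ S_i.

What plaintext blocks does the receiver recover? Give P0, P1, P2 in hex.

Only C0 changed, to 0xEE. In OFB, a change in C_i flips the same bit in P_i only; the keystream is unaffected. Decrypting the received ciphertext:
P0: S = E(K, 0xEA) = 0xC5; 0xEE ⊕ 0xC5 = 0x2B.
P1: S = E(K, 0xC5) = 0xAA; 0x70 ⊕ 0xAA = 0xDA.
P2: S = E(K, 0xAA) = 0x85; 0x4D ⊕ 0x85 = 0xC8.
Blocks that differ from the original plaintext: P0.

P0 = 0x2B, P1 = 0xDA, P2 = 0xC8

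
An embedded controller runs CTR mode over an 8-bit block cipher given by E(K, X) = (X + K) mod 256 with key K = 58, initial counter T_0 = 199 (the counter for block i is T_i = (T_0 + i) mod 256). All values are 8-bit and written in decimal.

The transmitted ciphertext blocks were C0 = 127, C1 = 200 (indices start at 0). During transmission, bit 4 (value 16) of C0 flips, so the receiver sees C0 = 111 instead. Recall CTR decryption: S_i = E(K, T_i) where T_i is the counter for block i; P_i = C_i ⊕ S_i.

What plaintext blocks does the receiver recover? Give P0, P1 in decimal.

P0 = 110, P1 = 202

Only C0 changed, to 111. In CTR, a change in C_i flips the same bit in P_i only; the keystream is unaffected. Decrypting the received ciphertext:
P0: T = 199, S = E(K, T) = 1; 111 ⊕ 1 = 110.
P1: T = 200, S = E(K, T) = 2; 200 ⊕ 2 = 202.
Blocks that differ from the original plaintext: P0.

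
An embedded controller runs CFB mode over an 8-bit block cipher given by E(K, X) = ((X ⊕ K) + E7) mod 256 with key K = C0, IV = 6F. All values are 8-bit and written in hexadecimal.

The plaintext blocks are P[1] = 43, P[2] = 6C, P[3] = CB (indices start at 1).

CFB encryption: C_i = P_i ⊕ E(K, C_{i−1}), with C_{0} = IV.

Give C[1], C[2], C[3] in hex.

C[1] = D5, C[2] = 90, C[3] = FC

C[1]: E(K, 6F) = 96; 43 ⊕ 96 = D5.
C[2]: E(K, D5) = FC; 6C ⊕ FC = 90.
C[3]: E(K, 90) = 37; CB ⊕ 37 = FC.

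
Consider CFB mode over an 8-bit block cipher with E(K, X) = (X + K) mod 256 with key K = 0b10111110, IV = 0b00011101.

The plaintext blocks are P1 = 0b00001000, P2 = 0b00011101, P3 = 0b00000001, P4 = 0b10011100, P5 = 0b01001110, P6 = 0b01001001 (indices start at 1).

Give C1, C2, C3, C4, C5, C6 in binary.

CFB encryption: C_i = P_i ⊕ E(K, C_{i−1}), with C_{0} = IV.
C1: E(K, 0b00011101) = 0b11011011; 0b00001000 ⊕ 0b11011011 = 0b11010011.
C2: E(K, 0b11010011) = 0b10010001; 0b00011101 ⊕ 0b10010001 = 0b10001100.
C3: E(K, 0b10001100) = 0b01001010; 0b00000001 ⊕ 0b01001010 = 0b01001011.
C4: E(K, 0b01001011) = 0b00001001; 0b10011100 ⊕ 0b00001001 = 0b10010101.
C5: E(K, 0b10010101) = 0b01010011; 0b01001110 ⊕ 0b01010011 = 0b00011101.
C6: E(K, 0b00011101) = 0b11011011; 0b01001001 ⊕ 0b11011011 = 0b10010010.

C1 = 0b11010011, C2 = 0b10001100, C3 = 0b01001011, C4 = 0b10010101, C5 = 0b00011101, C6 = 0b10010010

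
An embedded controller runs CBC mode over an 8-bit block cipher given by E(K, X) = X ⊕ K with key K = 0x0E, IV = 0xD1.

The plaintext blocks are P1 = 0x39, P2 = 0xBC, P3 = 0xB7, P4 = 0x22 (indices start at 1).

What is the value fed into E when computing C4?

CBC encryption: C_i = E(K, P_i ⊕ C_{i−1}), with C_{0} = IV.
C1: P1 ⊕ 0xD1 = 0xE8; E(K, 0xE8) = 0xE6.
C2: P2 ⊕ 0xE6 = 0x5A; E(K, 0x5A) = 0x54.
C3: P3 ⊕ 0x54 = 0xE3; E(K, 0xE3) = 0xED.
C4: P4 ⊕ 0xED = 0xCF; E(K, 0xCF) = 0xC1.
So the input to E for block 4 is 0xCF.

0xCF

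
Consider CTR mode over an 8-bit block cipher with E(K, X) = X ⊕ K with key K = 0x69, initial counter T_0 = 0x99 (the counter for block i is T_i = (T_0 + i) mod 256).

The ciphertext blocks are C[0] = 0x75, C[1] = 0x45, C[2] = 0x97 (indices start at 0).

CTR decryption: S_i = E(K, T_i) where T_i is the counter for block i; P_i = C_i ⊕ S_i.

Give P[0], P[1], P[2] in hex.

P[0] = 0x85, P[1] = 0xB6, P[2] = 0x65

P[0]: T = 0x99, S = E(K, T) = 0xF0; 0x75 ⊕ 0xF0 = 0x85.
P[1]: T = 0x9A, S = E(K, T) = 0xF3; 0x45 ⊕ 0xF3 = 0xB6.
P[2]: T = 0x9B, S = E(K, T) = 0xF2; 0x97 ⊕ 0xF2 = 0x65.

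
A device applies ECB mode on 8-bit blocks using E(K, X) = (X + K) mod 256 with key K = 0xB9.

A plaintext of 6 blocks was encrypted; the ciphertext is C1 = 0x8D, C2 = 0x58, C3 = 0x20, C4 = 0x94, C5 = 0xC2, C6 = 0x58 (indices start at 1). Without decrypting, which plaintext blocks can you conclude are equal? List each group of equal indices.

ECB encrypts each block independently with the same key, so equal ciphertext blocks imply equal plaintext blocks.
C2 = C6 = 0x58, so P2 = P6.

P2 = P6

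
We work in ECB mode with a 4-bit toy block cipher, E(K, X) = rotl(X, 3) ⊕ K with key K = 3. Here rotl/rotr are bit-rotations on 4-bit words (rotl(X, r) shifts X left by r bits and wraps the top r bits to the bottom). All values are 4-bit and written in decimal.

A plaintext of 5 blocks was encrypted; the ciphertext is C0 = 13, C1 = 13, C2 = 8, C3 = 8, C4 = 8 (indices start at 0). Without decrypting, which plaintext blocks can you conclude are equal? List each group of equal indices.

ECB encrypts each block independently with the same key, so equal ciphertext blocks imply equal plaintext blocks.
C0 = C1 = 13, so P0 = P1.
C2 = C3 = C4 = 8, so P2 = P3 = P4.

P0 = P1; P2 = P3 = P4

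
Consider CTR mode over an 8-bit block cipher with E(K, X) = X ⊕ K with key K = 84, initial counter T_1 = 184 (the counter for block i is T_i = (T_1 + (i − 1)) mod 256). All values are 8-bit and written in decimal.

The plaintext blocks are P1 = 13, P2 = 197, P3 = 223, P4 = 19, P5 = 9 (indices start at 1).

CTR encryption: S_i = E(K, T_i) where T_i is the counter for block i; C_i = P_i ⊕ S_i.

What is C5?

C5 = 225

C1: T = 184, S = E(K, T) = 236; 13 ⊕ 236 = 225.
C2: T = 185, S = E(K, T) = 237; 197 ⊕ 237 = 40.
C3: T = 186, S = E(K, T) = 238; 223 ⊕ 238 = 49.
C4: T = 187, S = E(K, T) = 239; 19 ⊕ 239 = 252.
C5: T = 188, S = E(K, T) = 232; 9 ⊕ 232 = 225.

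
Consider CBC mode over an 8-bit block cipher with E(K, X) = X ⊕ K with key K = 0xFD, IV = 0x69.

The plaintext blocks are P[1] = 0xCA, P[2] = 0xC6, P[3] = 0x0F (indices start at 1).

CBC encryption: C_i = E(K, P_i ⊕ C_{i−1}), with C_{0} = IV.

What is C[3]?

C[1]: P[1] ⊕ 0x69 = 0xA3; E(K, 0xA3) = 0x5E.
C[2]: P[2] ⊕ 0x5E = 0x98; E(K, 0x98) = 0x65.
C[3]: P[3] ⊕ 0x65 = 0x6A; E(K, 0x6A) = 0x97.

C[3] = 0x97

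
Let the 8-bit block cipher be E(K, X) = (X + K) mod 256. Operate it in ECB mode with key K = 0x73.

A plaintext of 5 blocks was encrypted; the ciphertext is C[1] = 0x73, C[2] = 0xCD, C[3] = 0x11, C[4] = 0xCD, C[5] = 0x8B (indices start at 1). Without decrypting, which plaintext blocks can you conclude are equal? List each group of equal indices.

ECB encrypts each block independently with the same key, so equal ciphertext blocks imply equal plaintext blocks.
C[2] = C[4] = 0xCD, so P[2] = P[4].

P[2] = P[4]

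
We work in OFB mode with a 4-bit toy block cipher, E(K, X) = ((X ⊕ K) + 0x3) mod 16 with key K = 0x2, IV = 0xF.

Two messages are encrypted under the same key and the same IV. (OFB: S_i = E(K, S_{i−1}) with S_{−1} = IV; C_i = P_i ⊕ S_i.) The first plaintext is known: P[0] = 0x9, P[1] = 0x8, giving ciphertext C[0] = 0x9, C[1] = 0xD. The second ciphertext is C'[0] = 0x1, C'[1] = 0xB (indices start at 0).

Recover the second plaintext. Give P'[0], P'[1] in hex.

P'[0] = 0x1, P'[1] = 0xE

In OFB with a reused IV, both messages share the same keystream S_i, so C_i ⊕ C'_i = P_i ⊕ P'_i and thus P'_i = P_i ⊕ C_i ⊕ C'_i.
P'[0]: 0x9 ⊕ 0x9 ⊕ 0x1 = 0x1.
P'[1]: 0x8 ⊕ 0xD ⊕ 0xB = 0xE.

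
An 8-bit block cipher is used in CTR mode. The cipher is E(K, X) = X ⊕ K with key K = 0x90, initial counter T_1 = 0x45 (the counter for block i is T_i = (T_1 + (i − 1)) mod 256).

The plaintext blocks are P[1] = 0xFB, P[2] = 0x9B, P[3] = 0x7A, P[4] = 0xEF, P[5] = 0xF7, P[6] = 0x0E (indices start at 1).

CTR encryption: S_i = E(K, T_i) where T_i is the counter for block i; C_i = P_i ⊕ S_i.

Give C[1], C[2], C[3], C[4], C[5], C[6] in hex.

C[1]: T = 0x45, S = E(K, T) = 0xD5; 0xFB ⊕ 0xD5 = 0x2E.
C[2]: T = 0x46, S = E(K, T) = 0xD6; 0x9B ⊕ 0xD6 = 0x4D.
C[3]: T = 0x47, S = E(K, T) = 0xD7; 0x7A ⊕ 0xD7 = 0xAD.
C[4]: T = 0x48, S = E(K, T) = 0xD8; 0xEF ⊕ 0xD8 = 0x37.
C[5]: T = 0x49, S = E(K, T) = 0xD9; 0xF7 ⊕ 0xD9 = 0x2E.
C[6]: T = 0x4A, S = E(K, T) = 0xDA; 0x0E ⊕ 0xDA = 0xD4.

C[1] = 0x2E, C[2] = 0x4D, C[3] = 0xAD, C[4] = 0x37, C[5] = 0x2E, C[6] = 0xD4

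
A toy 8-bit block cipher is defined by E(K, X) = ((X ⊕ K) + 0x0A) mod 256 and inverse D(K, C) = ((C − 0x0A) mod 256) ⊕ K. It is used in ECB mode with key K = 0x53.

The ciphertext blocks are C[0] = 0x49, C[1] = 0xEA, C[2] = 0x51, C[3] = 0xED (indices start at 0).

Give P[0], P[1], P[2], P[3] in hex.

ECB decryption: P_i = D(K, C_i).
P[0]: D(K, 0x49) = 0x6C.
P[1]: D(K, 0xEA) = 0xB3.
P[2]: D(K, 0x51) = 0x14.
P[3]: D(K, 0xED) = 0xB0.

P[0] = 0x6C, P[1] = 0xB3, P[2] = 0x14, P[3] = 0xB0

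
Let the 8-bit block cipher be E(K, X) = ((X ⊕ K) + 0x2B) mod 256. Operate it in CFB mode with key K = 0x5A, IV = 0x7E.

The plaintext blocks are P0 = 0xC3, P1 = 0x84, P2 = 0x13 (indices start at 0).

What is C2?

C2 = 0x19

CFB encryption: C_i = P_i ⊕ E(K, C_{i−1}), with C_{−1} = IV.
C0: E(K, 0x7E) = 0x4F; 0xC3 ⊕ 0x4F = 0x8C.
C1: E(K, 0x8C) = 0x01; 0x84 ⊕ 0x01 = 0x85.
C2: E(K, 0x85) = 0x0A; 0x13 ⊕ 0x0A = 0x19.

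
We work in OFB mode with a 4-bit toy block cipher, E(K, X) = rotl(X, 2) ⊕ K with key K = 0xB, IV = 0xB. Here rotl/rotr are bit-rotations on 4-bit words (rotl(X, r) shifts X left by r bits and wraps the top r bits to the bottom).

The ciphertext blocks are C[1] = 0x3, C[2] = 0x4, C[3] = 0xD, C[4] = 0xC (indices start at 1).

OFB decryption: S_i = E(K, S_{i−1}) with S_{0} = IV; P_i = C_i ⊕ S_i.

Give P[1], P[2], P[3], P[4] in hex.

P[1]: S = E(K, 0xB) = 0x5; 0x3 ⊕ 0x5 = 0x6.
P[2]: S = E(K, 0x5) = 0xE; 0x4 ⊕ 0xE = 0xA.
P[3]: S = E(K, 0xE) = 0x0; 0xD ⊕ 0x0 = 0xD.
P[4]: S = E(K, 0x0) = 0xB; 0xC ⊕ 0xB = 0x7.

P[1] = 0x6, P[2] = 0xA, P[3] = 0xD, P[4] = 0x7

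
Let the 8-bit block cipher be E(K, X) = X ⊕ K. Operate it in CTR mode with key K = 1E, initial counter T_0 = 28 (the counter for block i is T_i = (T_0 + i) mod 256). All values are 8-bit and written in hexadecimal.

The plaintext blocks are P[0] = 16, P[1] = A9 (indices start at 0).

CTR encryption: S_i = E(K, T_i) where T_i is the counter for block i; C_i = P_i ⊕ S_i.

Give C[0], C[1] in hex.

C[0] = 20, C[1] = 9E

C[0]: T = 28, S = E(K, T) = 36; 16 ⊕ 36 = 20.
C[1]: T = 29, S = E(K, T) = 37; A9 ⊕ 37 = 9E.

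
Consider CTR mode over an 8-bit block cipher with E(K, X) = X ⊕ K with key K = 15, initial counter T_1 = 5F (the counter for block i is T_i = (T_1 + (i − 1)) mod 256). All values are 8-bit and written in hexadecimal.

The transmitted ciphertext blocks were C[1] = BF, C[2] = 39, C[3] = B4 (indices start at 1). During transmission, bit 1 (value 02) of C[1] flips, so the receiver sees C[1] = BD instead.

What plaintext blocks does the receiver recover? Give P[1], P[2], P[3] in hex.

P[1] = F7, P[2] = 4C, P[3] = C0

CTR decryption: S_i = E(K, T_i) where T_i is the counter for block i; P_i = C_i ⊕ S_i.
Only C[1] changed, to BD. In CTR, a change in C_i flips the same bit in P_i only; the keystream is unaffected. Decrypting the received ciphertext:
P[1]: T = 5F, S = E(K, T) = 4A; BD ⊕ 4A = F7.
P[2]: T = 60, S = E(K, T) = 75; 39 ⊕ 75 = 4C.
P[3]: T = 61, S = E(K, T) = 74; B4 ⊕ 74 = C0.
Blocks that differ from the original plaintext: P[1].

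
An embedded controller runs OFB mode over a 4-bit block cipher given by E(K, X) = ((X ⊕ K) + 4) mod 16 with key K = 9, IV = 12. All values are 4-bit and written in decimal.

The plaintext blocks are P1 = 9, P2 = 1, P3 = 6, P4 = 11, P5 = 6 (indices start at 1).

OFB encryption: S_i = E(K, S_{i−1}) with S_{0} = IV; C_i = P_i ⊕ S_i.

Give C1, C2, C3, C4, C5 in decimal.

C1 = 0, C2 = 5, C3 = 7, C4 = 7, C5 = 15

C1: S = E(K, 12) = 9; 9 ⊕ 9 = 0.
C2: S = E(K, 9) = 4; 1 ⊕ 4 = 5.
C3: S = E(K, 4) = 1; 6 ⊕ 1 = 7.
C4: S = E(K, 1) = 12; 11 ⊕ 12 = 7.
C5: S = E(K, 12) = 9; 6 ⊕ 9 = 15.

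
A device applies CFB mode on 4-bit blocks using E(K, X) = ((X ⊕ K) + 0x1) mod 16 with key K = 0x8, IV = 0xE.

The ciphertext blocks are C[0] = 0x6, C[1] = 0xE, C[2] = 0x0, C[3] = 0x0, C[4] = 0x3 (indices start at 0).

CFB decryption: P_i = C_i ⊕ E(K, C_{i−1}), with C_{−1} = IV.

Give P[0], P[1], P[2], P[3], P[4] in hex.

P[0] = 0x1, P[1] = 0x1, P[2] = 0x7, P[3] = 0x9, P[4] = 0xA

P[0]: E(K, 0xE) = 0x7; 0x6 ⊕ 0x7 = 0x1.
P[1]: E(K, 0x6) = 0xF; 0xE ⊕ 0xF = 0x1.
P[2]: E(K, 0xE) = 0x7; 0x0 ⊕ 0x7 = 0x7.
P[3]: E(K, 0x0) = 0x9; 0x0 ⊕ 0x9 = 0x9.
P[4]: E(K, 0x0) = 0x9; 0x3 ⊕ 0x9 = 0xA.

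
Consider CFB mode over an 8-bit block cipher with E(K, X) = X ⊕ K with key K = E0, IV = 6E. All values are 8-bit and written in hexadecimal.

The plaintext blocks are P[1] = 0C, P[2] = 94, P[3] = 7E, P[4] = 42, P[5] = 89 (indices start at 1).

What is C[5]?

CFB encryption: C_i = P_i ⊕ E(K, C_{i−1}), with C_{0} = IV.
C[1]: E(K, 6E) = 8E; 0C ⊕ 8E = 82.
C[2]: E(K, 82) = 62; 94 ⊕ 62 = F6.
C[3]: E(K, F6) = 16; 7E ⊕ 16 = 68.
C[4]: E(K, 68) = 88; 42 ⊕ 88 = CA.
C[5]: E(K, CA) = 2A; 89 ⊕ 2A = A3.

C[5] = A3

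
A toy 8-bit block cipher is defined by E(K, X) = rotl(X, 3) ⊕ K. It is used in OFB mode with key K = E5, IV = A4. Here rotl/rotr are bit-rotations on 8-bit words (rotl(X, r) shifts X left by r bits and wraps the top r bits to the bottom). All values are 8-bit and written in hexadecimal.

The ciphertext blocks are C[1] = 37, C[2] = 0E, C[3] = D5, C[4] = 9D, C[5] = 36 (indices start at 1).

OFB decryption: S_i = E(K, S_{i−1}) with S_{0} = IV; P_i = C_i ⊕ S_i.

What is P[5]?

P[5] = 42

P[1]: S = E(K, A4) = C0; 37 ⊕ C0 = F7.
P[2]: S = E(K, C0) = E3; 0E ⊕ E3 = ED.
P[3]: S = E(K, E3) = FA; D5 ⊕ FA = 2F.
P[4]: S = E(K, FA) = 32; 9D ⊕ 32 = AF.
P[5]: S = E(K, 32) = 74; 36 ⊕ 74 = 42.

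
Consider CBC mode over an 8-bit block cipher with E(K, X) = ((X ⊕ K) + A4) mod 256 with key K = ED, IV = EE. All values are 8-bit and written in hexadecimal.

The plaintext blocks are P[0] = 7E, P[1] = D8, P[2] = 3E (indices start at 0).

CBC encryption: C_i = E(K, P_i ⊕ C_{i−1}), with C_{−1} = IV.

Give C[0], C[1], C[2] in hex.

C[0] = 21, C[1] = B8, C[2] = 0F

C[0]: P[0] ⊕ EE = 90; E(K, 90) = 21.
C[1]: P[1] ⊕ 21 = F9; E(K, F9) = B8.
C[2]: P[2] ⊕ B8 = 86; E(K, 86) = 0F.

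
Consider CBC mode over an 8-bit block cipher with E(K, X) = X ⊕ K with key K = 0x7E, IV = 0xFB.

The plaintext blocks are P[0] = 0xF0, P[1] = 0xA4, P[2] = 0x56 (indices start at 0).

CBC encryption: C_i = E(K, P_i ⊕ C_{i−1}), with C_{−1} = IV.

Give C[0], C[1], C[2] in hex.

C[0] = 0x75, C[1] = 0xAF, C[2] = 0x87

C[0]: P[0] ⊕ 0xFB = 0x0B; E(K, 0x0B) = 0x75.
C[1]: P[1] ⊕ 0x75 = 0xD1; E(K, 0xD1) = 0xAF.
C[2]: P[2] ⊕ 0xAF = 0xF9; E(K, 0xF9) = 0x87.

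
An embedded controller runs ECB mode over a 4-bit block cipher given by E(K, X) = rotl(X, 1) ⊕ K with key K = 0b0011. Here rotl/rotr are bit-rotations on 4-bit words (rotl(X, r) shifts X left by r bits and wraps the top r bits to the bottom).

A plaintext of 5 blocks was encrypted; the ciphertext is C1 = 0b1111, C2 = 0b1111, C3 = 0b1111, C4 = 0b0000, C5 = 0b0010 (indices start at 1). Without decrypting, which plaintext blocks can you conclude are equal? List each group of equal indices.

ECB encrypts each block independently with the same key, so equal ciphertext blocks imply equal plaintext blocks.
C1 = C2 = C3 = 0b1111, so P1 = P2 = P3.

P1 = P2 = P3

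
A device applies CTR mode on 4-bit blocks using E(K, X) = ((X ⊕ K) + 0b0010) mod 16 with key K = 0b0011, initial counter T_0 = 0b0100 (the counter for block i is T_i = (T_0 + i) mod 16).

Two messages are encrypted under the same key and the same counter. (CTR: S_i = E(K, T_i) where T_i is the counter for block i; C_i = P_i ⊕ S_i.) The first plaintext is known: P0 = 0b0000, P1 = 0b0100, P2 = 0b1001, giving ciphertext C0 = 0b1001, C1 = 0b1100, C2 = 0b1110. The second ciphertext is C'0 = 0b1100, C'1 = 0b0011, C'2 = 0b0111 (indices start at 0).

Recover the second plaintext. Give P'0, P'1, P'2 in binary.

P'0 = 0b0101, P'1 = 0b1011, P'2 = 0b0000

In CTR with a reused counter, both messages share the same keystream S_i, so C_i ⊕ C'_i = P_i ⊕ P'_i and thus P'_i = P_i ⊕ C_i ⊕ C'_i.
P'0: 0b0000 ⊕ 0b1001 ⊕ 0b1100 = 0b0101.
P'1: 0b0100 ⊕ 0b1100 ⊕ 0b0011 = 0b1011.
P'2: 0b1001 ⊕ 0b1110 ⊕ 0b0111 = 0b0000.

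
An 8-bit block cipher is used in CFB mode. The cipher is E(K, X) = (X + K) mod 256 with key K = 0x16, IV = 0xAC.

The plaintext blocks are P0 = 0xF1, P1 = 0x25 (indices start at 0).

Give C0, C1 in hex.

CFB encryption: C_i = P_i ⊕ E(K, C_{i−1}), with C_{−1} = IV.
C0: E(K, 0xAC) = 0xC2; 0xF1 ⊕ 0xC2 = 0x33.
C1: E(K, 0x33) = 0x49; 0x25 ⊕ 0x49 = 0x6C.

C0 = 0x33, C1 = 0x6C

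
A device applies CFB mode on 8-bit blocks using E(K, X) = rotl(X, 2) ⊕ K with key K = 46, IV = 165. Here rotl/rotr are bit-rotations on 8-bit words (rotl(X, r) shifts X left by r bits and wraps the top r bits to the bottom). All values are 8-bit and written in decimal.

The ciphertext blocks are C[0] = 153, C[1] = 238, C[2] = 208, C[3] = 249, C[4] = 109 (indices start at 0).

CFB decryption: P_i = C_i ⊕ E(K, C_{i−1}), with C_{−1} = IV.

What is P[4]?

P[4] = 164

P[4]: E(K, 249) = 201; 109 ⊕ 201 = 164.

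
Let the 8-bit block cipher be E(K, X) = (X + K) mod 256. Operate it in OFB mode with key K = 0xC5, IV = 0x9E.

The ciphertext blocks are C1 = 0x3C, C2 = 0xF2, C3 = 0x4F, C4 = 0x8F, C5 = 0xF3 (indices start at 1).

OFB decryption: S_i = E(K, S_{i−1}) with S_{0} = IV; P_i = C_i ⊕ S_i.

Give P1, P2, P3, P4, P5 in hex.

P1 = 0x5F, P2 = 0xDA, P3 = 0xA2, P4 = 0x3D, P5 = 0x84

P1: S = E(K, 0x9E) = 0x63; 0x3C ⊕ 0x63 = 0x5F.
P2: S = E(K, 0x63) = 0x28; 0xF2 ⊕ 0x28 = 0xDA.
P3: S = E(K, 0x28) = 0xED; 0x4F ⊕ 0xED = 0xA2.
P4: S = E(K, 0xED) = 0xB2; 0x8F ⊕ 0xB2 = 0x3D.
P5: S = E(K, 0xB2) = 0x77; 0xF3 ⊕ 0x77 = 0x84.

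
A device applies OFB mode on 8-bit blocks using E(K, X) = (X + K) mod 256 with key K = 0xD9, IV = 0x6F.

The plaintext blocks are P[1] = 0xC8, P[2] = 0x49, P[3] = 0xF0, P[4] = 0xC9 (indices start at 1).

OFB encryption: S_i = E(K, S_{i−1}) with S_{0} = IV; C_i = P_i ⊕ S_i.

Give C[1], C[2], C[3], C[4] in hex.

C[1]: S = E(K, 0x6F) = 0x48; 0xC8 ⊕ 0x48 = 0x80.
C[2]: S = E(K, 0x48) = 0x21; 0x49 ⊕ 0x21 = 0x68.
C[3]: S = E(K, 0x21) = 0xFA; 0xF0 ⊕ 0xFA = 0x0A.
C[4]: S = E(K, 0xFA) = 0xD3; 0xC9 ⊕ 0xD3 = 0x1A.

C[1] = 0x80, C[2] = 0x68, C[3] = 0x0A, C[4] = 0x1A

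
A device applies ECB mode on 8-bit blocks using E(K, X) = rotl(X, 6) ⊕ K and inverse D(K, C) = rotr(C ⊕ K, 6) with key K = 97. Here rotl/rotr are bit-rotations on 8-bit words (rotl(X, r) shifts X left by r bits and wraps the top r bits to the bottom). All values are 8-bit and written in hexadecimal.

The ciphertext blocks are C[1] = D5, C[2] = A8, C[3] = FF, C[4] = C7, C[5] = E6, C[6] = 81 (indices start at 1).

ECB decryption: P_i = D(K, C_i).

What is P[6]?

P[6] = 58

P[6]: D(K, 81) = 58.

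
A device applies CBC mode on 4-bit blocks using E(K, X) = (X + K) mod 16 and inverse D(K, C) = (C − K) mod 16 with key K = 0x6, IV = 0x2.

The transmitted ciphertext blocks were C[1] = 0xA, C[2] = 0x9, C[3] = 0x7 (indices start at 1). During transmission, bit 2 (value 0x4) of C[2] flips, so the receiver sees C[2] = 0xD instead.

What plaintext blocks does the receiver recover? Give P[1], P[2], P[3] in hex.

P[1] = 0x6, P[2] = 0xD, P[3] = 0xC

CBC decryption: P_i = D(K, C_i) ⊕ C_{i−1}, with C_{0} = IV.
Only C[2] changed, to 0xD. In CBC, a change in C_i garbles P_i and flips the same bit in P_{i+1}. Decrypting the received ciphertext:
P[1]: D(K, 0xA) = 0x4; 0x4 ⊕ 0x2 = 0x6.
P[2]: D(K, 0xD) = 0x7; 0x7 ⊕ 0xA = 0xD.
P[3]: D(K, 0x7) = 0x1; 0x1 ⊕ 0xD = 0xC.
Blocks that differ from the original plaintext: P[2], P[3].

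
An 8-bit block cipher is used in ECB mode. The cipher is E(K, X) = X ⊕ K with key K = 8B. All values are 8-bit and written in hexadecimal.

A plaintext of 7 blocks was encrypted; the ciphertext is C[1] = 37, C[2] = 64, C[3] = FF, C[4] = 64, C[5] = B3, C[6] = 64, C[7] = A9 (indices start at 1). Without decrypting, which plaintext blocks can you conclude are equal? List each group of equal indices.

ECB encrypts each block independently with the same key, so equal ciphertext blocks imply equal plaintext blocks.
C[2] = C[4] = C[6] = 64, so P[2] = P[4] = P[6].

P[2] = P[4] = P[6]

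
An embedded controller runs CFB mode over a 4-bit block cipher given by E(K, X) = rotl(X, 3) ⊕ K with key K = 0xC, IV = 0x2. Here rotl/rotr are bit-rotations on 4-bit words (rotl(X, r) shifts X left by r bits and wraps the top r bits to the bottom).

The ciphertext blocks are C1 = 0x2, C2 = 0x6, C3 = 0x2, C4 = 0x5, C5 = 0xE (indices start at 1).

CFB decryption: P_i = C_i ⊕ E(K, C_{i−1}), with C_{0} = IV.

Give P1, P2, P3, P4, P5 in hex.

P1 = 0xF, P2 = 0xB, P3 = 0xD, P4 = 0x8, P5 = 0x8

P1: E(K, 0x2) = 0xD; 0x2 ⊕ 0xD = 0xF.
P2: E(K, 0x2) = 0xD; 0x6 ⊕ 0xD = 0xB.
P3: E(K, 0x6) = 0xF; 0x2 ⊕ 0xF = 0xD.
P4: E(K, 0x2) = 0xD; 0x5 ⊕ 0xD = 0x8.
P5: E(K, 0x5) = 0x6; 0xE ⊕ 0x6 = 0x8.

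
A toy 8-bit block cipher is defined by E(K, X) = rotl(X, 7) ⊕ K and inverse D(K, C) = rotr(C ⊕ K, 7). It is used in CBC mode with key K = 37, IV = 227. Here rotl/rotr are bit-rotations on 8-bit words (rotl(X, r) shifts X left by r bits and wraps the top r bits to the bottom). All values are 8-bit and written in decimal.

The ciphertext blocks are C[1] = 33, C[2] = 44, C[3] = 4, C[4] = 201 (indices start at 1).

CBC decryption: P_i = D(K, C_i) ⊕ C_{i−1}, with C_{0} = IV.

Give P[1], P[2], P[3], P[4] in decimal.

P[1] = 235, P[2] = 51, P[3] = 110, P[4] = 221

P[1]: D(K, 33) = 8; 8 ⊕ 227 = 235.
P[2]: D(K, 44) = 18; 18 ⊕ 33 = 51.
P[3]: D(K, 4) = 66; 66 ⊕ 44 = 110.
P[4]: D(K, 201) = 217; 217 ⊕ 4 = 221.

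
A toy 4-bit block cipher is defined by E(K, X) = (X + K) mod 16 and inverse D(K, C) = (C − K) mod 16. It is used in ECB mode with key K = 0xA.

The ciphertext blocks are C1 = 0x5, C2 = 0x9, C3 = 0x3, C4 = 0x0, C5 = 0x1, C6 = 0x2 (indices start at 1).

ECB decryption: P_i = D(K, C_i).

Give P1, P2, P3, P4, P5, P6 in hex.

P1 = 0xB, P2 = 0xF, P3 = 0x9, P4 = 0x6, P5 = 0x7, P6 = 0x8

P1: D(K, 0x5) = 0xB.
P2: D(K, 0x9) = 0xF.
P3: D(K, 0x3) = 0x9.
P4: D(K, 0x0) = 0x6.
P5: D(K, 0x1) = 0x7.
P6: D(K, 0x2) = 0x8.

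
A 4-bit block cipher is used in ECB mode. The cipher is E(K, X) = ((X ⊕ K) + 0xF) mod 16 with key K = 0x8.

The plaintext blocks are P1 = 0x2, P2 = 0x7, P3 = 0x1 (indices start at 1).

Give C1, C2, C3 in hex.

ECB encryption: C_i = E(K, P_i).
C1: E(K, 0x2) = 0x9.
C2: E(K, 0x7) = 0xE.
C3: E(K, 0x1) = 0x8.

C1 = 0x9, C2 = 0xE, C3 = 0x8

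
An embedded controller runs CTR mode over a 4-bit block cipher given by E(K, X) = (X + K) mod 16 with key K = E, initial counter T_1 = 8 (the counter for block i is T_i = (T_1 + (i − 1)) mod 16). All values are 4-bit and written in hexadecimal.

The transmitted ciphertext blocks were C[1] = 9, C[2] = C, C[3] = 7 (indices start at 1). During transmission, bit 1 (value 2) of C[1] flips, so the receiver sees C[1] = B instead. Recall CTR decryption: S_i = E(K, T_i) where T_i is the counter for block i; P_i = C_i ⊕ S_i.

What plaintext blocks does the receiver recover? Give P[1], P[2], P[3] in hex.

Only C[1] changed, to B. In CTR, a change in C_i flips the same bit in P_i only; the keystream is unaffected. Decrypting the received ciphertext:
P[1]: T = 8, S = E(K, T) = 6; B ⊕ 6 = D.
P[2]: T = 9, S = E(K, T) = 7; C ⊕ 7 = B.
P[3]: T = A, S = E(K, T) = 8; 7 ⊕ 8 = F.
Blocks that differ from the original plaintext: P[1].

P[1] = D, P[2] = B, P[3] = F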